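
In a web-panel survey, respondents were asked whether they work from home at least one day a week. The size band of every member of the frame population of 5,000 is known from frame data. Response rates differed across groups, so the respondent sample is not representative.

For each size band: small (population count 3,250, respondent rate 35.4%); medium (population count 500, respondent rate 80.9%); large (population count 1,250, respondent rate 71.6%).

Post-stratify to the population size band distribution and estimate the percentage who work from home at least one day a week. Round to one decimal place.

Reweight to the known size band distribution:
  small: (3,250/5,000) × 35.4 = 23.01
  medium: (500/5,000) × 80.9 = 8.09
  large: (1,250/5,000) × 71.6 = 17.9
Post-stratified estimate = 49 → 49.0%.

49.0%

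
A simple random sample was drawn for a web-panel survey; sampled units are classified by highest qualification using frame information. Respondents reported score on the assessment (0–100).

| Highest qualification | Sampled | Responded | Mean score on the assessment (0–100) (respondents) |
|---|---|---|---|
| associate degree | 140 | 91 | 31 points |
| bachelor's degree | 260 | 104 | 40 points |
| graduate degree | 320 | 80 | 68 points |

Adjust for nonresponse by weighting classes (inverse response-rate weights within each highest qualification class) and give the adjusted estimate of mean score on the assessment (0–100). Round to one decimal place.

Class response rates: associate degree 91/140 = 65%, bachelor's degree 104/260 = 40%, graduate degree 80/320 = 25%.
With weight = n_sampled/n_responded per class, the weighted class total is n_sampled:
  associate degree: 140 × 31 = 4340
  bachelor's degree: 260 × 40 = 10,400
  graduate degree: 320 × 68 = 21,760
Adjusted estimate = 36,500 / 720 = 50.6944 → 50.7.

50.7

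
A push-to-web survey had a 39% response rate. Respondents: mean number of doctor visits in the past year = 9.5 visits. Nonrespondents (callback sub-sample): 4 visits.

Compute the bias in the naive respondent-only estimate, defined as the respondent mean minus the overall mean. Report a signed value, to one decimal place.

+3.4

Nonresponse fraction = 1 − 0.39 = 0.61.
Bias = (nonresponse fraction) × (respondent mean − nonrespondent mean)
     = 0.61 × (9.5 − 4) = 0.61 × 5.5 = 3.355.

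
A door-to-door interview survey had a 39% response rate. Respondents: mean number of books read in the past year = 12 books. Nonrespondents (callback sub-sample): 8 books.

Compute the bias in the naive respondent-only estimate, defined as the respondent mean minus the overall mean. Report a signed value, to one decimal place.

+2.4

Nonresponse fraction = 1 − 0.39 = 0.61.
Bias = (nonresponse fraction) × (respondent mean − nonrespondent mean)
     = 0.61 × (12 − 8) = 0.61 × 4 = 2.44.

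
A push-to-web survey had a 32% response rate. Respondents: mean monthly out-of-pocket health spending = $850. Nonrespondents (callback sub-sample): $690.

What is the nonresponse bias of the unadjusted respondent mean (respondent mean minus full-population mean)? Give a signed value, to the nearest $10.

Nonresponse fraction = 1 − 0.32 = 0.68.
Bias = (nonresponse fraction) × (respondent mean − nonrespondent mean)
     = 0.68 × (850 − 690) = 0.68 × 160 = 108.8.

+$110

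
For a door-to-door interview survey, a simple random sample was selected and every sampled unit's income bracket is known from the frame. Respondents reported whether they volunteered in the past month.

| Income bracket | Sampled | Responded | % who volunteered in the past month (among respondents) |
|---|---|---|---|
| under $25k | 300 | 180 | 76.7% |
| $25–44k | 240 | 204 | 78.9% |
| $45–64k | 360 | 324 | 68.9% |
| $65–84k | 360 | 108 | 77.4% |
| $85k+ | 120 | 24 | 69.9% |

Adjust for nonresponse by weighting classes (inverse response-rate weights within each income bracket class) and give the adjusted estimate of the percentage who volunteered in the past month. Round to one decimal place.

74.6%

Response rates by class: under $25k 180/300 = 60%, $25–44k 204/240 = 85%, $45–64k 324/360 = 90%, $65–84k 108/360 = 30%, $85k+ 24/120 = 20%.
Weighting each respondent by the inverse class response rate inflates each class back to its sampled size, so the class weight is n_sampled:
  under $25k: 300 × 76.7 = 23,010
  $25–44k: 240 × 78.9 = 18,936
  $45–64k: 360 × 68.9 = 24804
  $65–84k: 360 × 77.4 = 27864
  $85k+: 120 × 69.9 = 8388
Adjusted estimate = 103,002 / 1,380 = 74.6391 → 74.6%.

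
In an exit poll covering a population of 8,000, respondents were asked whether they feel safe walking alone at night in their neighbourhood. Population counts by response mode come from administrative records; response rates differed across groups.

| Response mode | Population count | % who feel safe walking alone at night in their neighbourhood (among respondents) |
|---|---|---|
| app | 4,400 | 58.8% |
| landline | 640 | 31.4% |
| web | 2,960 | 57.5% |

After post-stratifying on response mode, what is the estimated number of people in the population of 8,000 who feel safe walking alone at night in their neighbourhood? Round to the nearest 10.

Estimated count per cell = population count × respondent percentage:
  app: 4,400 × 58.8% = 2587.2
  landline: 640 × 31.4% = 200.96
  web: 2,960 × 57.5% = 1702
Estimated total = 4490.16 → 4,490.

4,490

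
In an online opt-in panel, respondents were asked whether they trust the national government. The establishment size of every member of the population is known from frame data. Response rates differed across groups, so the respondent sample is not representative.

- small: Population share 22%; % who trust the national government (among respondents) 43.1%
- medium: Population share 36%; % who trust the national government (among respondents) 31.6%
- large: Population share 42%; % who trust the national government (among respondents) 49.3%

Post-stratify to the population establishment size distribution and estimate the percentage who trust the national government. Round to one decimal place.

Reweight to the known establishment size distribution:
  small: 0.22 × 43.1 = 9.482
  medium: 0.36 × 31.6 = 11.376
  large: 0.42 × 49.3 = 20.706
Post-stratified estimate = 41.564 → 41.6%.

41.6%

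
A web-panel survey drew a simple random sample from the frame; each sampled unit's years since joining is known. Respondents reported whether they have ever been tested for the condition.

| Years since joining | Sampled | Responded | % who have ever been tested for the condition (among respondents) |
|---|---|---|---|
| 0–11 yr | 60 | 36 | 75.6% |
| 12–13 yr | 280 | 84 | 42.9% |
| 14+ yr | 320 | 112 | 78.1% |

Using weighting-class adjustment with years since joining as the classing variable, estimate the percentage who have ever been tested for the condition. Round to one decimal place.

Response rates by class: 0–11 yr 36/60 = 60%, 12–13 yr 84/280 = 30%, 14+ yr 112/320 = 35%.
Inverse-response-rate weighting restores each class to its sampled count, so class totals weight by n_sampled:
  0–11 yr: 60 × 75.6 = 4536
  12–13 yr: 280 × 42.9 = 12,012
  14+ yr: 320 × 78.1 = 24,992
Adjusted estimate = 41,540 / 660 = 62.9394 → 62.9%.

62.9%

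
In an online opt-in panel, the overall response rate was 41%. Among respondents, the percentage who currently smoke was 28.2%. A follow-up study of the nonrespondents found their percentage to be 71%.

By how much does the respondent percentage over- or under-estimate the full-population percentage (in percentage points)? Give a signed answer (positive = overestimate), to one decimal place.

Nonresponse fraction = 1 − 0.41 = 0.59.
Bias = (nonresponse fraction) × (respondent percentage − nonrespondent percentage)
     = 0.59 × (28.2 − 71) = 0.59 × -42.8 = -25.252.

-25.3 percentage points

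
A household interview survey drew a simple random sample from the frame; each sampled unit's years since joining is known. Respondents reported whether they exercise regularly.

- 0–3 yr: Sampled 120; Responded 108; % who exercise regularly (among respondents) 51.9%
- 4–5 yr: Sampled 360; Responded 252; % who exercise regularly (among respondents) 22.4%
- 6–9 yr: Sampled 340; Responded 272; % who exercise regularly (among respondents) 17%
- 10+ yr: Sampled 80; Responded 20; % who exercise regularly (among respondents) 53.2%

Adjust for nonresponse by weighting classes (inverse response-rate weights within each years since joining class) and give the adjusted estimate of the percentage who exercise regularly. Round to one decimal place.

27.0%

Class response rates: 0–3 yr 108/120 = 90%, 4–5 yr 252/360 = 70%, 6–9 yr 272/340 = 80%, 10+ yr 20/80 = 25%.
With weight = n_sampled/n_responded per class, the weighted class total is n_sampled:
  0–3 yr: 120 × 51.9 = 6228
  4–5 yr: 360 × 22.4 = 8064
  6–9 yr: 340 × 17 = 5780
  10+ yr: 80 × 53.2 = 4256
Adjusted estimate = 24,328 / 900 = 27.0311 → 27.0%.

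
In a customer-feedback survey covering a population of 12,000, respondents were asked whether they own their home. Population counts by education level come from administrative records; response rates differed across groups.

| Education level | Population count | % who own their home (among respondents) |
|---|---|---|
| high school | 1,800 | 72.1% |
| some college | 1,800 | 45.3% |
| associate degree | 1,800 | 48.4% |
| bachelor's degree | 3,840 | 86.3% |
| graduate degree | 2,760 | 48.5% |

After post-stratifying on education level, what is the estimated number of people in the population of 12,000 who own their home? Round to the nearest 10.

7,640

Estimated count per cell = population count × respondent percentage:
  high school: 1,800 × 72.1% = 1297.8
  some college: 1,800 × 45.3% = 815.4
  associate degree: 1,800 × 48.4% = 871.2
  bachelor's degree: 3,840 × 86.3% = 3313.92
  graduate degree: 2,760 × 48.5% = 1338.6
Estimated total = 7636.92 → 7,640.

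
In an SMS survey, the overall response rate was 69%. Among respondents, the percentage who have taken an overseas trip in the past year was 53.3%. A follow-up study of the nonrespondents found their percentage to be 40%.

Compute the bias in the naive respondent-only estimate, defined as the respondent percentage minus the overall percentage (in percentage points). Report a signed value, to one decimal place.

+4.1 percentage points

Nonresponse fraction = 1 − 0.69 = 0.31.
Bias = (nonresponse fraction) × (respondent percentage − nonrespondent percentage)
     = 0.31 × (53.3 − 40) = 0.31 × 13.3 = 4.123.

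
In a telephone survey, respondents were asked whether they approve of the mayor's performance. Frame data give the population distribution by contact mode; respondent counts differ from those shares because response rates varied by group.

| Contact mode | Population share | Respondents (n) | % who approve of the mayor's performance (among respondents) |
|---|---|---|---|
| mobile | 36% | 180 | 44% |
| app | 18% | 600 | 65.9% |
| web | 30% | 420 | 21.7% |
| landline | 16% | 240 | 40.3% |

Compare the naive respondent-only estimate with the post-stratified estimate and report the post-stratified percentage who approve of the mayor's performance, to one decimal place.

Naive respondent-only estimate (weights = respondent counts):
  (180/1440)×44 + (600/1440)×65.9 + (420/1440)×21.7 + (240/1440)×40.3 = 46.0042%
Reweighting by population contact mode shares:
  0.36×44 + 0.18×65.9 + 0.3×21.7 + 0.16×40.3 = 40.66%

40.7%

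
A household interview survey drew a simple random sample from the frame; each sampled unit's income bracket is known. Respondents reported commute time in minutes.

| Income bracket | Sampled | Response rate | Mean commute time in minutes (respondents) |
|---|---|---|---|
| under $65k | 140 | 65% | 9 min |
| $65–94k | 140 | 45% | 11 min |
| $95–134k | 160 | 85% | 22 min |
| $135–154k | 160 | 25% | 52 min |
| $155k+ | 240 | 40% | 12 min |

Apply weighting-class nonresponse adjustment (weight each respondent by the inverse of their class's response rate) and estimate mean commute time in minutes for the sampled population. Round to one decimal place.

Each respondent's weight = sampled/responded in their class; summing within a class gives n_sampled, so:
  under $65k: 140 × 9 = 1260
  $65–94k: 140 × 11 = 1540
  $95–134k: 160 × 22 = 3520
  $135–154k: 160 × 52 = 8320
  $155k+: 240 × 12 = 2880
Adjusted estimate = 17,520 / 840 = 20.8571 → 20.9.

20.9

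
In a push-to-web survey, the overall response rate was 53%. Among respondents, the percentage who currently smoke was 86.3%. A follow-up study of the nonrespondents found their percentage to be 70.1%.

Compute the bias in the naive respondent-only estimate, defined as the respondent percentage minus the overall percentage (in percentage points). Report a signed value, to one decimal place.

+7.6 percentage points

Nonresponse fraction = 1 − 0.53 = 0.47.
Bias = (nonresponse fraction) × (respondent percentage − nonrespondent percentage)
     = 0.47 × (86.3 − 70.1) = 0.47 × 16.2 = 7.614.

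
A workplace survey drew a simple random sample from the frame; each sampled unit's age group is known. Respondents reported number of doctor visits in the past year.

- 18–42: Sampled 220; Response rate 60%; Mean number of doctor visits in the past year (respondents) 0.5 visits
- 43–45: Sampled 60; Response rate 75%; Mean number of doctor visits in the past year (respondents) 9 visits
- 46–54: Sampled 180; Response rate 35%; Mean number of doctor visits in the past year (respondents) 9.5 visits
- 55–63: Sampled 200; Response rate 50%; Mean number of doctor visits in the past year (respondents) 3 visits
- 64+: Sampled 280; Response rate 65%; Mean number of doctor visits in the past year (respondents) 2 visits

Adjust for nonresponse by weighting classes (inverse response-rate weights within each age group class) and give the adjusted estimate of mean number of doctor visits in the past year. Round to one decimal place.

Each respondent's weight = sampled/responded in their class; summing within a class gives n_sampled, so:
  18–42: 220 × 0.5 = 110
  43–45: 60 × 9 = 540
  46–54: 180 × 9.5 = 1710
  55–63: 200 × 3 = 600
  64+: 280 × 2 = 560
Adjusted estimate = 3520 / 940 = 3.74468 → 3.7.

3.7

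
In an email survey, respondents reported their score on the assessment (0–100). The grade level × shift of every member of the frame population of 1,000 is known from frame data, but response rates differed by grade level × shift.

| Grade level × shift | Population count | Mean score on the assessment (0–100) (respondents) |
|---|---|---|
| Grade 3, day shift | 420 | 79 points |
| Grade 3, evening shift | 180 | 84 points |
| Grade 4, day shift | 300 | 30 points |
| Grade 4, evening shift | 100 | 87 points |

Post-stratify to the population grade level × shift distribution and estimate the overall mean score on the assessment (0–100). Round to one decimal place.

Weight each group's respondent value by its population share:
  Grade 3, day shift: (420/1,000) × 79 = 33.18
  Grade 3, evening shift: (180/1,000) × 84 = 15.12
  Grade 4, day shift: (300/1,000) × 30 = 9
  Grade 4, evening shift: (100/1,000) × 87 = 8.7
Post-stratified estimate = 66 → 66.0.

66.0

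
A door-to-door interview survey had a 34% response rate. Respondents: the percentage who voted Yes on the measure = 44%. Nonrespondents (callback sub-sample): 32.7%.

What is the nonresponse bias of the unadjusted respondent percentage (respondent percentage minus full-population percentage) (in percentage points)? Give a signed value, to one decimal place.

Nonresponse fraction = 1 − 0.34 = 0.66.
Bias = (nonresponse fraction) × (respondent percentage − nonrespondent percentage)
     = 0.66 × (44 − 32.7) = 0.66 × 11.3 = 7.458.

+7.5 percentage points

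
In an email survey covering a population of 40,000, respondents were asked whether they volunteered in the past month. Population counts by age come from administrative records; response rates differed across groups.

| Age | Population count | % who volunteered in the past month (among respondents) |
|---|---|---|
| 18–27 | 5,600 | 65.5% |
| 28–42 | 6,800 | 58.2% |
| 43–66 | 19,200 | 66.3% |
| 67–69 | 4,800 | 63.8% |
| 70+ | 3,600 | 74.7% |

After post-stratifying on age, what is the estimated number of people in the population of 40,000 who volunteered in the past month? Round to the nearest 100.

26,100

Estimated count per cell = population count × respondent percentage:
  18–27: 5,600 × 65.5% = 3668
  28–42: 6,800 × 58.2% = 3957.6
  43–66: 19,200 × 66.3% = 12729.6
  67–69: 4,800 × 63.8% = 3062.4
  70+: 3,600 × 74.7% = 2689.2
Estimated total = 26106.8 → 26,100.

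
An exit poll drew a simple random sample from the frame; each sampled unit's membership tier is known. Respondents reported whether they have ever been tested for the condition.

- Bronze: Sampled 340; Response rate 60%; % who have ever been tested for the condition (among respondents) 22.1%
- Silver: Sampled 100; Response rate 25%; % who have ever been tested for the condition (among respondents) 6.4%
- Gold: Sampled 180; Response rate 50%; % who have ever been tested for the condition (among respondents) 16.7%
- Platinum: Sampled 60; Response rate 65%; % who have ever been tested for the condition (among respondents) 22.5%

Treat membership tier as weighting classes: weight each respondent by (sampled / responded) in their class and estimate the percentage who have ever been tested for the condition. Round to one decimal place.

18.4%

Each respondent's weight = sampled/responded in their class; summing within a class gives n_sampled, so:
  Bronze: 340 × 22.1 = 7514
  Silver: 100 × 6.4 = 640
  Gold: 180 × 16.7 = 3006
  Platinum: 60 × 22.5 = 1350
Adjusted estimate = 12,510 / 680 = 18.3971 → 18.4%.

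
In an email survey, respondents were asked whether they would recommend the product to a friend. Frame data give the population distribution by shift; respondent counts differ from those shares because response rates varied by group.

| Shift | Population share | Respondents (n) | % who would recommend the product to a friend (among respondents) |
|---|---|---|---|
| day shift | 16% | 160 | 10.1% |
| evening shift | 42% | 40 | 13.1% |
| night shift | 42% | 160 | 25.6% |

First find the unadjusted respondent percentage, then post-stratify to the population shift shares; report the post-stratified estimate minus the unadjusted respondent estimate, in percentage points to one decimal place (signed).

Unadjusted (pooled respondent) estimate weights by respondent counts:
  (160/360)×10.1 + (40/360)×13.1 + (160/360)×25.6 = 17.3222%
Post-stratified estimate weights by population shares:
  0.16×10.1 + 0.42×13.1 + 0.42×25.6 = 17.87%
Difference = 17.87 − 17.3222 = 0.5478 pp.

+0.5 percentage points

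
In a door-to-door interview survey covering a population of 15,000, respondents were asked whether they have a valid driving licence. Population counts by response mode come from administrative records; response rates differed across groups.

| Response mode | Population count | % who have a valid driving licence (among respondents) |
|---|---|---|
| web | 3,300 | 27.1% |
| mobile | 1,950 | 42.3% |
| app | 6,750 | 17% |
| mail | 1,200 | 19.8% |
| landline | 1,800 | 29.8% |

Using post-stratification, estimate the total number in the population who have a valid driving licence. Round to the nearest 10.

3,640

Apply each group's respondent rate to its population count:
  web: 3,300 × 27.1% = 894.3
  mobile: 1,950 × 42.3% = 824.85
  app: 6,750 × 17% = 1147.5
  mail: 1,200 × 19.8% = 237.6
  landline: 1,800 × 29.8% = 536.4
Estimated total = 3640.65 → 3,640.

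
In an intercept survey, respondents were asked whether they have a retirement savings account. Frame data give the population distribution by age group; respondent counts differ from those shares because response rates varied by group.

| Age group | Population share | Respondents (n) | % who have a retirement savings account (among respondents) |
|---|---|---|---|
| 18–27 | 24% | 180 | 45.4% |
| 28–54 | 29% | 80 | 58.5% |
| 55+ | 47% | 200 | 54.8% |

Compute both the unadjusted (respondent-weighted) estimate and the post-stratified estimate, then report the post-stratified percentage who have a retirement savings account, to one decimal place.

Unadjusted (pooled respondent) estimate weights by respondent counts:
  (180/460)×45.4 + (80/460)×58.5 + (200/460)×54.8 = 51.7652%
Post-stratified estimate weights by population shares:
  0.24×45.4 + 0.29×58.5 + 0.47×54.8 = 53.617%

53.6%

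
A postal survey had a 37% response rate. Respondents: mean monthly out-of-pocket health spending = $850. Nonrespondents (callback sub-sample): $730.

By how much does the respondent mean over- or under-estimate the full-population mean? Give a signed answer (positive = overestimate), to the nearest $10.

+$80

Nonresponse fraction = 1 − 0.37 = 0.63.
Bias = (nonresponse fraction) × (respondent mean − nonrespondent mean)
     = 0.63 × (850 − 730) = 0.63 × 120 = 75.6.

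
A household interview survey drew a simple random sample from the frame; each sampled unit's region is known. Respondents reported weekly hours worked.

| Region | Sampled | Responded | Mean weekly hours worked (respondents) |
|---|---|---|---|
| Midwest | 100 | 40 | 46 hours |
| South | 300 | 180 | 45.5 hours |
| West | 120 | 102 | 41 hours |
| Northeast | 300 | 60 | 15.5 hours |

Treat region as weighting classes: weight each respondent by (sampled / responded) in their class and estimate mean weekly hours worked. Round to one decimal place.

33.9

Response rates by class: Midwest 40/100 = 40%, South 180/300 = 60%, West 102/120 = 85%, Northeast 60/300 = 20%.
Inverse-response-rate weighting restores each class to its sampled count, so class totals weight by n_sampled:
  Midwest: 100 × 46 = 4600
  South: 300 × 45.5 = 13,650
  West: 120 × 41 = 4920
  Northeast: 300 × 15.5 = 4650
Adjusted estimate = 27,820 / 820 = 33.9268 → 33.9.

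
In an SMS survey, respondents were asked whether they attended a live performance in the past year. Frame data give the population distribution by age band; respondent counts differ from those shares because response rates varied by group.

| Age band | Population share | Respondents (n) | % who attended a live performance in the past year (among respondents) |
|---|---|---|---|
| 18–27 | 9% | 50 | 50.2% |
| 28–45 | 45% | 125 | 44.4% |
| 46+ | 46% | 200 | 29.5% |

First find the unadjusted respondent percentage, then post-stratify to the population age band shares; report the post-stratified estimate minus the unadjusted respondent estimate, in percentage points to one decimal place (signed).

Unadjusted (pooled respondent) estimate weights by respondent counts:
  (50/375)×50.2 + (125/375)×44.4 + (200/375)×29.5 = 37.2267%
Post-stratifying to population shares instead:
  0.09×50.2 + 0.45×44.4 + 0.46×29.5 = 38.068%
Difference = 38.068 − 37.2267 = 0.8413 pp.

+0.8 percentage points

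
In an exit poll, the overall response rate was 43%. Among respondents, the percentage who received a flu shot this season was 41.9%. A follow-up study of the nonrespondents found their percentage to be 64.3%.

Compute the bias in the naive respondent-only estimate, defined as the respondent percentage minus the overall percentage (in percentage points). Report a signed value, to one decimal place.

Nonresponse fraction = 1 − 0.43 = 0.57.
Bias = (nonresponse fraction) × (respondent percentage − nonrespondent percentage)
     = 0.57 × (41.9 − 64.3) = 0.57 × -22.4 = -12.768.

-12.8 percentage points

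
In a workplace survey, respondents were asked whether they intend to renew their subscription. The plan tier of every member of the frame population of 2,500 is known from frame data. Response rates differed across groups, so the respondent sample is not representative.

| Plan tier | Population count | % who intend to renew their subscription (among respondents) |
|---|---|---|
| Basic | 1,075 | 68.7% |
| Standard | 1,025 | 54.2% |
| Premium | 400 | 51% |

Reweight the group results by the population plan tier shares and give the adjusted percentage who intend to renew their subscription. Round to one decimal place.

Each cell contributes population-share × respondent value:
  Basic: (1,075/2,500) × 68.7 = 29.541
  Standard: (1,025/2,500) × 54.2 = 22.222
  Premium: (400/2,500) × 51 = 8.16
Post-stratified estimate = 59.923 → 59.9%.

59.9%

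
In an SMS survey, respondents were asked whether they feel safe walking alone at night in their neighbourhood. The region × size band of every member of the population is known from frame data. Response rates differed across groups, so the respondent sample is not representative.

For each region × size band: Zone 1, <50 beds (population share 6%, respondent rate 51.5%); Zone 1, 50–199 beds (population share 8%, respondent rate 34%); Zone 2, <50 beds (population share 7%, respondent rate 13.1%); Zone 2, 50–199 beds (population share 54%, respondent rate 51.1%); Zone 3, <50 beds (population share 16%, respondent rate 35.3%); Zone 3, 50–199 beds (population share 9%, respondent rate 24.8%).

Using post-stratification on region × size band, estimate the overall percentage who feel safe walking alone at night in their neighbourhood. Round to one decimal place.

42.2%

Reweight to the known region × size band distribution:
  Zone 1, <50 beds: 0.06 × 51.5 = 3.09
  Zone 1, 50–199 beds: 0.08 × 34 = 2.72
  Zone 2, <50 beds: 0.07 × 13.1 = 0.917
  Zone 2, 50–199 beds: 0.54 × 51.1 = 27.594
  Zone 3, <50 beds: 0.16 × 35.3 = 5.648
  Zone 3, 50–199 beds: 0.09 × 24.8 = 2.232
Post-stratified estimate = 42.201 → 42.2%.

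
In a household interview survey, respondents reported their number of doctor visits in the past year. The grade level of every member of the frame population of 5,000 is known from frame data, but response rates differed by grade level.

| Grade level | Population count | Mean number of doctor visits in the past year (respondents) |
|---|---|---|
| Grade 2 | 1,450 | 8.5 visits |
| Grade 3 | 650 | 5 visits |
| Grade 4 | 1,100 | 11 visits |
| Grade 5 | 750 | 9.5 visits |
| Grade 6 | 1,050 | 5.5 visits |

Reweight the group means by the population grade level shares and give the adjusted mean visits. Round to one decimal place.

Each cell contributes population-share × respondent value:
  Grade 2: (1,450/5,000) × 8.5 = 2.465
  Grade 3: (650/5,000) × 5 = 0.65
  Grade 4: (1,100/5,000) × 11 = 2.42
  Grade 5: (750/5,000) × 9.5 = 1.425
  Grade 6: (1,050/5,000) × 5.5 = 1.155
Post-stratified estimate = 8.115 → 8.1.

8.1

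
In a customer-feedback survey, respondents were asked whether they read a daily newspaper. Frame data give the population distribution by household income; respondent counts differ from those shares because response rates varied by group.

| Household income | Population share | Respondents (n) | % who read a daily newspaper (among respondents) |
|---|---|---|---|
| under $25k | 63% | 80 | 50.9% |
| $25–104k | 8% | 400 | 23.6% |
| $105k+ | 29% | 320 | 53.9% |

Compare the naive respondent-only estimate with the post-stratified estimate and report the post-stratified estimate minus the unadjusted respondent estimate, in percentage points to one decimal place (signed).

+11.1 percentage points

Without adjustment, the pooled respondent share is:
  (80/800)×50.9 + (400/800)×23.6 + (320/800)×53.9 = 38.45%
Reweighting by population household income shares:
  0.63×50.9 + 0.08×23.6 + 0.29×53.9 = 49.586%
Difference = 49.586 − 38.45 = 11.136 pp.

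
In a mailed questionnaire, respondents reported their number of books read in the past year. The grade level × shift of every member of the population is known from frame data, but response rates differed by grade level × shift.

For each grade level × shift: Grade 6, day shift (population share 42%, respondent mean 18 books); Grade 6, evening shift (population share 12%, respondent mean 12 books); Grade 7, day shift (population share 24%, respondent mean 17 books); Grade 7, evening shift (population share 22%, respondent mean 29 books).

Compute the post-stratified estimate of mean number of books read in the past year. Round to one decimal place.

19.5

Post-stratification weights by population share, not respondent share:
  Grade 6, day shift: 0.42 × 18 = 7.56
  Grade 6, evening shift: 0.12 × 12 = 1.44
  Grade 7, day shift: 0.24 × 17 = 4.08
  Grade 7, evening shift: 0.22 × 29 = 6.38
Post-stratified estimate = 19.46 → 19.5.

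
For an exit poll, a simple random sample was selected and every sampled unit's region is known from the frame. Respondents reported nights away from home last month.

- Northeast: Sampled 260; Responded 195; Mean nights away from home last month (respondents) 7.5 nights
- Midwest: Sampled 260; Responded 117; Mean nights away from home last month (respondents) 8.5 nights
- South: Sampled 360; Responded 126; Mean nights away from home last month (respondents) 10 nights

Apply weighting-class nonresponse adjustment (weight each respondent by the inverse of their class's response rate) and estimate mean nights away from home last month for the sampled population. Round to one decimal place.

8.8

Class response rates: Northeast 195/260 = 75%, Midwest 117/260 = 45%, South 126/360 = 35%.
Each respondent's weight = sampled/responded in their class; summing within a class gives n_sampled, so:
  Northeast: 260 × 7.5 = 1950
  Midwest: 260 × 8.5 = 2210
  South: 360 × 10 = 3600
Adjusted estimate = 7760 / 880 = 8.81818 → 8.8.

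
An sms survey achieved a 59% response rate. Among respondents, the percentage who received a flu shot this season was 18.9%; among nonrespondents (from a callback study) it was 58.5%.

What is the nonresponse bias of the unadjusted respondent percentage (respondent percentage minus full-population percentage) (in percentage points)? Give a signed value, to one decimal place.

Nonresponse fraction = 1 − 0.59 = 0.41.
Bias = (nonresponse fraction) × (respondent percentage − nonrespondent percentage)
     = 0.41 × (18.9 − 58.5) = 0.41 × -39.6 = -16.236.

-16.2 percentage points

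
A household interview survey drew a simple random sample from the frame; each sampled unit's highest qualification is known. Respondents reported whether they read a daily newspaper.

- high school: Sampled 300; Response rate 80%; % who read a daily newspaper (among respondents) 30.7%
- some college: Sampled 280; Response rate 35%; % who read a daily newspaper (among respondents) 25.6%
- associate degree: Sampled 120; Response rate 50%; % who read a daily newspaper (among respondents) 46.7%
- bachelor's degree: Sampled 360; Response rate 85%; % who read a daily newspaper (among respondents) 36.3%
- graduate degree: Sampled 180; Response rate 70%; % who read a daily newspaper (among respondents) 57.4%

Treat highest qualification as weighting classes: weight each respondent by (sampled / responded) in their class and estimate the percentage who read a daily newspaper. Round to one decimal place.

Weighting each respondent by the inverse class response rate inflates each class back to its sampled size, so the class weight is n_sampled:
  high school: 300 × 30.7 = 9210
  some college: 280 × 25.6 = 7168
  associate degree: 120 × 46.7 = 5604
  bachelor's degree: 360 × 36.3 = 13068
  graduate degree: 180 × 57.4 = 10,332
Adjusted estimate = 45,382 / 1,240 = 36.5984 → 36.6%.

36.6%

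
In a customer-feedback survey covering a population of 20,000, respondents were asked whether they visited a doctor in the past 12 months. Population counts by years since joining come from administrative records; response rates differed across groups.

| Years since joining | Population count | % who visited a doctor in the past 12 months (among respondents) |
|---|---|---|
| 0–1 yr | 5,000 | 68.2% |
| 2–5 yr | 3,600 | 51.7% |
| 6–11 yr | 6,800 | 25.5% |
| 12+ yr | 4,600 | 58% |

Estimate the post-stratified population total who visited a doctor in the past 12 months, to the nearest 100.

9,700

Apply each group's respondent rate to its population count:
  0–1 yr: 5,000 × 68.2% = 3410
  2–5 yr: 3,600 × 51.7% = 1861.2
  6–11 yr: 6,800 × 25.5% = 1734
  12+ yr: 4,600 × 58% = 2668
Estimated total = 9673.2 → 9,700.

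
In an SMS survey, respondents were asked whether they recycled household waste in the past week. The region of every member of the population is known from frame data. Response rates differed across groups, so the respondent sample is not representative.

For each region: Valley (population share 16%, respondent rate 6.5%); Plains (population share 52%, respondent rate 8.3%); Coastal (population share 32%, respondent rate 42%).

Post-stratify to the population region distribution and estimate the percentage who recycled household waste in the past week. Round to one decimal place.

18.8%

Post-stratification weights by population share, not respondent share:
  Valley: 0.16 × 6.5 = 1.04
  Plains: 0.52 × 8.3 = 4.316
  Coastal: 0.32 × 42 = 13.44
Post-stratified estimate = 18.796 → 18.8%.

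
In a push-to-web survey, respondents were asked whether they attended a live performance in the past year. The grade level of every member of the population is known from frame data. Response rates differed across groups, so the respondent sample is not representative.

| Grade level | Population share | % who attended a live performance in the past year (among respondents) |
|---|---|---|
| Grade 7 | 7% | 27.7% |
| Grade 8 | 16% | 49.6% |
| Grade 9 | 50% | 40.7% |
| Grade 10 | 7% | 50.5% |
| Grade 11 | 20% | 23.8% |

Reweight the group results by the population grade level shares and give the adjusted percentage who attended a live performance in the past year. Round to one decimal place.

38.5%

Weight each group's respondent value by its population share:
  Grade 7: 0.07 × 27.7 = 1.939
  Grade 8: 0.16 × 49.6 = 7.936
  Grade 9: 0.5 × 40.7 = 20.35
  Grade 10: 0.07 × 50.5 = 3.535
  Grade 11: 0.2 × 23.8 = 4.76
Post-stratified estimate = 38.52 → 38.5%.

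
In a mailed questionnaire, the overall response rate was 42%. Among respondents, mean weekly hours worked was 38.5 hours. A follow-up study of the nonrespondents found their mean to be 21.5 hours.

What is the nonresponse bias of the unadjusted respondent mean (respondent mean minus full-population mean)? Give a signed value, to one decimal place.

+9.9

Nonresponse fraction = 1 − 0.42 = 0.58.
Bias = (nonresponse fraction) × (respondent mean − nonrespondent mean)
     = 0.58 × (38.5 − 21.5) = 0.58 × 17 = 9.86.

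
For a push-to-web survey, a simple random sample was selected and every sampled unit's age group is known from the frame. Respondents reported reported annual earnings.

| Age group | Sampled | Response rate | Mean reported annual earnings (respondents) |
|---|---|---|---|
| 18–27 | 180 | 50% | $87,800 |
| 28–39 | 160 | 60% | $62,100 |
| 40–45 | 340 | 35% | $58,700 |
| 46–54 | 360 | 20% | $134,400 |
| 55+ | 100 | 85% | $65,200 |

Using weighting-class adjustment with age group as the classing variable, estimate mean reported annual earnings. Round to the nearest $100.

$88,200

Weighting each respondent by the inverse class response rate inflates each class back to its sampled size, so the class weight is n_sampled:
  18–27: 180 × 87,800 = 15,804,000
  28–39: 160 × 62,100 = 9,936,000
  40–45: 340 × 58,700 = 19,958,000
  46–54: 360 × 134,400 = 48,384,000
  55+: 100 × 65,200 = 6,520,000
Adjusted estimate = 100,602,000 / 1,140 = 88247.4 → $88,200.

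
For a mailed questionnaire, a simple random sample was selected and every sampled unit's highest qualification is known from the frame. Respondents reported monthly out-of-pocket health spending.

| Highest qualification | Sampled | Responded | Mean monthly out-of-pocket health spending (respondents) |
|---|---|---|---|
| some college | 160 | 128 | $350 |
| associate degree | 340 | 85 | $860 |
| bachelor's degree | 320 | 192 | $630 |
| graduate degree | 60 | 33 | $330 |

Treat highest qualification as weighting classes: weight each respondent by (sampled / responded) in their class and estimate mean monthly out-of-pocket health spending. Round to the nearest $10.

$650

Class response rates: some college 128/160 = 80%, associate degree 85/340 = 25%, bachelor's degree 192/320 = 60%, graduate degree 33/60 = 55%.
Inverse-response-rate weighting restores each class to its sampled count, so class totals weight by n_sampled:
  some college: 160 × 350 = 56,000
  associate degree: 340 × 860 = 292,400
  bachelor's degree: 320 × 630 = 201,600
  graduate degree: 60 × 330 = 19,800
Adjusted estimate = 569,800 / 880 = 647.5 → $650.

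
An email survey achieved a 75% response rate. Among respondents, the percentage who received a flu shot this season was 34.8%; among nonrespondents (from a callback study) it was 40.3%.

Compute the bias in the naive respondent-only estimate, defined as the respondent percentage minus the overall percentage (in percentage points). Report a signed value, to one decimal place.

Nonresponse fraction = 1 − 0.75 = 0.25.
Bias = (nonresponse fraction) × (respondent percentage − nonrespondent percentage)
     = 0.25 × (34.8 − 40.3) = 0.25 × -5.5 = -1.375.

-1.4 percentage points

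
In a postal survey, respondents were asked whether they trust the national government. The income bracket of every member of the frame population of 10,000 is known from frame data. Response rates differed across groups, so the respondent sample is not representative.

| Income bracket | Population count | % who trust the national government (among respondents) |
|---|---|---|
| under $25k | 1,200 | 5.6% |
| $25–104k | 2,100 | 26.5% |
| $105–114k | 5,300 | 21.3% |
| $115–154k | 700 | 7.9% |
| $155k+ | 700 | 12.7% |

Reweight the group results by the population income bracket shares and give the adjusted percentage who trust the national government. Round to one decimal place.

Reweight to the known income bracket distribution:
  under $25k: (1,200/10,000) × 5.6 = 0.672
  $25–104k: (2,100/10,000) × 26.5 = 5.565
  $105–114k: (5,300/10,000) × 21.3 = 11.289
  $115–154k: (700/10,000) × 7.9 = 0.553
  $155k+: (700/10,000) × 12.7 = 0.889
Post-stratified estimate = 18.968 → 19.0%.

19.0%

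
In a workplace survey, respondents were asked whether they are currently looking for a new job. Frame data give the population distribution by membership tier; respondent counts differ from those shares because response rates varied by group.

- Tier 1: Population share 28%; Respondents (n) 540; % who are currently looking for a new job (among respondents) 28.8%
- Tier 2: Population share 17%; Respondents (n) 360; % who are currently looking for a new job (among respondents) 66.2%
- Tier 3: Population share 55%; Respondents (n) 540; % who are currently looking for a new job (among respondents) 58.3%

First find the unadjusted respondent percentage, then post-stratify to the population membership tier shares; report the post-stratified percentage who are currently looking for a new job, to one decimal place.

Naive respondent-only estimate (weights = respondent counts):
  (540/1440)×28.8 + (360/1440)×66.2 + (540/1440)×58.3 = 49.2125%
Reweighting by population membership tier shares:
  0.28×28.8 + 0.17×66.2 + 0.55×58.3 = 51.383%

51.4%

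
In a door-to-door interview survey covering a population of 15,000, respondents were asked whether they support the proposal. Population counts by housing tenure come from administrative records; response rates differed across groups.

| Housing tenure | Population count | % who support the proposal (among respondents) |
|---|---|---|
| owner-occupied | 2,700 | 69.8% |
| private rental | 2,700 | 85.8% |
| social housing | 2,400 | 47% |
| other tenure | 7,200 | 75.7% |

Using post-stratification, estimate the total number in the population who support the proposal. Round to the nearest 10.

10,780

Apply each group's respondent rate to its population count:
  owner-occupied: 2,700 × 69.8% = 1884.6
  private rental: 2,700 × 85.8% = 2316.6
  social housing: 2,400 × 47% = 1128
  other tenure: 7,200 × 75.7% = 5450.4
Estimated total = 10779.6 → 10,780.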